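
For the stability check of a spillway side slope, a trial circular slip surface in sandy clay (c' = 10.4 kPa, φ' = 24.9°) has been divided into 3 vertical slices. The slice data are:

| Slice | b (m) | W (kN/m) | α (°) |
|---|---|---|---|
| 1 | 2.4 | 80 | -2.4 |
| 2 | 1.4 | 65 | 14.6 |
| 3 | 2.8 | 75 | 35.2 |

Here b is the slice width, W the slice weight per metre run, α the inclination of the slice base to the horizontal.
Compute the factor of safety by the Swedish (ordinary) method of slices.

Ordinary method of slices: FS = Σ[c'·Δl_i + (W_i cosα_i)·tanφ'] / Σ W_i sinα_i, with Δl_i = b_i / cosα_i.
Slice 1: Δl = 2.4/cos(-2.4°) = 2.402 m; N'_1 = 80·cos(-2.4°) = 79.9; c'Δl = 24.98; W sinα = -3.4
Slice 2: Δl = 1.4/cos14.6° = 1.447 m; N'_2 = 65·cos14.6° = 62.9; c'Δl = 15.05; W sinα = 16.4
Slice 3: Δl = 2.8/cos35.2° = 3.427 m; N'_3 = 75·cos35.2° = 61.3; c'Δl = 35.64; W sinα = 43.2
Σc'Δl = 75.7 kN/m; ΣN' = 204.1 kN/m; ΣW sinα = 56.3 kN/m
Resisting = 75.7 + 204.1·tan24.9° = 75.7 + 94.7 = 170.4 kN/m
FS = 170.4 / 56.3 = 3.029

FS = 3.03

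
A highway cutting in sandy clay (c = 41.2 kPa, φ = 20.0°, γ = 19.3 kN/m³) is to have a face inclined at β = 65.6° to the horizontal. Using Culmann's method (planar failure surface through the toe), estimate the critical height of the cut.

Culmann's analysis gives the critical failure plane at α_cr = (β + φ)/2 = (65.6 + 20.0)/2 = 42.8°, and the critical height
H_c = (4c/γ) · sinβ cosφ / [1 − cos(β − φ)]
    = (4·41.2/19.3) · sin65.6°·cos20.0° / [1 − cos(45.6°)]
    = 8.539 · 0.9107·0.9397 / [1 − 0.6997]
    = 8.539 · 0.8558 / 0.3003
    = 24.33 m

H_c = 24.33 m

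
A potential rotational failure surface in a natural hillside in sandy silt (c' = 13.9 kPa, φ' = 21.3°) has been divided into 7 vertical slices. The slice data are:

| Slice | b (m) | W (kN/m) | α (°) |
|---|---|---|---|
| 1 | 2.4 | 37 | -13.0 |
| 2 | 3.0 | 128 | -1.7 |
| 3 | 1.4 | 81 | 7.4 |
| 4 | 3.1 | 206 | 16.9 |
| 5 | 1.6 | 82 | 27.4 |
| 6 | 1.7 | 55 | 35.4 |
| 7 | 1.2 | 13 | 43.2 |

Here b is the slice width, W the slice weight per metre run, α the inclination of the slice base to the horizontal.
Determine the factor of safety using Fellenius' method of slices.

FS = 3.21

Ordinary method of slices: FS = Σ[c'·Δl_i + (W_i cosα_i)·tanφ'] / Σ W_i sinα_i, with Δl_i = b_i / cosα_i.
Slice 1: Δl = 2.4/cos(-13.0°) = 2.463 m; N'_1 = 37·cos(-13.0°) = 36.1; c'Δl = 34.24; W sinα = -8.3
Slice 2: Δl = 3.0/cos(-1.7°) = 3.001 m; N'_2 = 128·cos(-1.7°) = 127.9; c'Δl = 41.72; W sinα = -3.8
Slice 3: Δl = 1.4/cos7.4° = 1.412 m; N'_3 = 81·cos7.4° = 80.3; c'Δl = 19.62; W sinα = 10.4
Slice 4: Δl = 3.1/cos16.9° = 3.240 m; N'_4 = 206·cos16.9° = 197.1; c'Δl = 45.03; W sinα = 59.9
Slice 5: Δl = 1.6/cos27.4° = 1.802 m; N'_5 = 82·cos27.4° = 72.8; c'Δl = 25.05; W sinα = 37.7
Slice 6: Δl = 1.7/cos35.4° = 2.086 m; N'_6 = 55·cos35.4° = 44.8; c'Δl = 28.99; W sinα = 31.9
Slice 7: Δl = 1.2/cos43.2° = 1.646 m; N'_7 = 13·cos43.2° = 9.5; c'Δl = 22.88; W sinα = 8.9
Σc'Δl = 217.5 kN/m; ΣN' = 568.5 kN/m; ΣW sinα = 136.7 kN/m
Resisting = 217.5 + 568.5·tan21.3° = 217.5 + 221.7 = 439.2 kN/m
FS = 439.2 / 136.7 = 3.213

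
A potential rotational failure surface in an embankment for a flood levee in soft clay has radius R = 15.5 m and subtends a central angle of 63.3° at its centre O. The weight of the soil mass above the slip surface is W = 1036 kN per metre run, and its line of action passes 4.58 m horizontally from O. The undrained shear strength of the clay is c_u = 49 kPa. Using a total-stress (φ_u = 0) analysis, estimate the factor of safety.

FS = 2.74

Taking moments about the centre O, the resisting moment is provided by the undrained shear strength acting along the arc:
Arc length L_a = R·θ = 15.5·(63.3°·π/180) = 15.5·1.1048 = 17.12 m
M_R = c_u·L_a·R = 49·17.12·15.5 = 13005.9 kN·m/m
M_D = W·d = 1036·4.58 = 4744.9 kN·m/m
FS = M_R / M_D = 13005.9 / 4744.9 = 2.741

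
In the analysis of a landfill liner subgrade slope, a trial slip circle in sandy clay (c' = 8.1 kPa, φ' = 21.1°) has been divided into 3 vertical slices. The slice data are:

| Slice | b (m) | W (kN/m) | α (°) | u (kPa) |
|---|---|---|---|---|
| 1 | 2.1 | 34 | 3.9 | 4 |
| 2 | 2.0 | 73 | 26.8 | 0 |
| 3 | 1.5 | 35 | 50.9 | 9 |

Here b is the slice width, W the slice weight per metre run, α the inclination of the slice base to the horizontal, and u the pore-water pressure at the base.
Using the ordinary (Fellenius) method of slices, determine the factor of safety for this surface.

FS = 1.44

Ordinary method of slices: FS = Σ[c'·Δl_i + (W_i cosα_i − u_i·Δl_i)·tanφ'] / Σ W_i sinα_i, with Δl_i = b_i / cosα_i.
Slice 1: Δl = 2.1/cos3.9° = 2.105 m; N'_1 = 34·cos3.9° − 4·2.105 = 25.5; c'Δl = 17.05; W sinα = 2.3
Slice 2: Δl = 2.0/cos26.8° = 2.241 m; N'_2 = 73·cos26.8° − 0·2.241 = 65.2; c'Δl = 18.15; W sinα = 32.9
Slice 3: Δl = 1.5/cos50.9° = 2.378 m; N'_3 = 35·cos50.9° − 9·2.378 = 0.7; c'Δl = 19.27; W sinα = 27.2
Σc'Δl = 54.5 kN/m; ΣN' = 91.3 kN/m; ΣW sinα = 62.4 kN/m
Resisting = 54.5 + 91.3·tan21.1° = 54.5 + 35.2 = 89.7 kN/m
FS = 89.7 / 62.4 = 1.438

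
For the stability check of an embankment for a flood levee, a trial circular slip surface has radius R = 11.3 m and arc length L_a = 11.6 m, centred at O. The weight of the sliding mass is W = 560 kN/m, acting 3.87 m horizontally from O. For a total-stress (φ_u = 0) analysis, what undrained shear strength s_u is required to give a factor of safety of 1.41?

FS = s_u·L_a·R / (W·d), so s_u = FS·W·d / (L_a·R).
s_u = 1.41·560·3.87 / (11.60·11.3) = 3055.8 / 131.08 = 23.31 kPa

s_u = 23.3 kPa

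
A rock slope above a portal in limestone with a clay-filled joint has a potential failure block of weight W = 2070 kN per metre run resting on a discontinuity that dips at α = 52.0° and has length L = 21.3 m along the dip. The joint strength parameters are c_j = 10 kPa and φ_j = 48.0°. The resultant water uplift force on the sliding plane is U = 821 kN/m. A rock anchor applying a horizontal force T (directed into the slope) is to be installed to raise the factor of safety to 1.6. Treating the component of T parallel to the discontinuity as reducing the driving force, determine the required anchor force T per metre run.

Resolving forces along and normal to the sliding plane, with the horizontal anchor force T adding T·sinα to the effective normal force and T·cosα acting up the plane against the driving force:
FS = [c_jL + (W cosα − U + T sinα) tanφ_j] / [W sinα − T cosα]
Without the anchor: N' = 453.4 kN/m, driving T_d = 1631.2 kN/m, resisting R = 10·21.3 + 453.4·tan48.0° = 716.6 kN/m, FS = 0.44.
Setting FS = 1.6 and solving for T:
1.6·(1631.2 − T cos52.0°) = 716.6 + T sin52.0°·tan48.0°
T·(sin52.0°·tan48.0° + 1.6·cos52.0°) = 1.6·1631.2 − 716.6
T·(0.7880·1.1106 + 1.6·0.6157) = 2609.9 − 716.6 = 1893.3
T·1.8602 = 1893.3
T = 1017.8 kN/m

T = 1018 kN/m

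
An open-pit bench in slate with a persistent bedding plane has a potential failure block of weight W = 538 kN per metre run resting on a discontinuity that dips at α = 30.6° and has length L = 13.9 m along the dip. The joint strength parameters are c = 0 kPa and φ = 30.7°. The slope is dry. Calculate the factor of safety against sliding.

FS = 1.00

Resolving the block weight along and normal to the plane and applying the Mohr–Coulomb strength on the joint:
N' = W cosα = 538·cos30.6° = 463.1 kN/m
Driving force T = W sinα = 538·sin30.6° = 273.9 kN/m
Resisting force R = c·L + N'·tanφ = 0·13.9 + 463.1·tan30.7° = 0.0 + 275.0 = 275.0 kN/m
FS = R / T = 275.0 / 273.9 = 1.004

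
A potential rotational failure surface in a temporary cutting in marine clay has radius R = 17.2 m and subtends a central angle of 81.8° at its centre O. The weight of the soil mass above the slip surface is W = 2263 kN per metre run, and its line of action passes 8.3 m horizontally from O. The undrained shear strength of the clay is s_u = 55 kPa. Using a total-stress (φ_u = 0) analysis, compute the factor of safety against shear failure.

FS = 1.24

Taking moments about the centre O, the resisting moment is provided by the undrained shear strength acting along the arc:
Arc length L_a = R·θ = 17.2·(81.8°·π/180) = 17.2·1.4277 = 24.56 m
M_R = s_u·L_a·R = 55·24.56·17.2 = 23230.1 kN·m/m
M_D = W·d = 2263·8.3 = 18782.9 kN·m/m
FS = M_R / M_D = 23230.1 / 18782.9 = 1.237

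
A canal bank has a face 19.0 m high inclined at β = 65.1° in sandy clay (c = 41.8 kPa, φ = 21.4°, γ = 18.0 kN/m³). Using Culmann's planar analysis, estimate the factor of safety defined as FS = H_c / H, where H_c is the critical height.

H_c = (4c/γ) · sinβ cosφ / [1 − cos(β − φ)]
    = (4·41.8/18.0) · sin65.1°·cos21.4° / [1 − cos43.7°]
    = 9.289 · 0.8445 / 0.2770 = 28.32 m
FS = H_c / H = 28.32 / 19.0 = 1.490

FS = 1.49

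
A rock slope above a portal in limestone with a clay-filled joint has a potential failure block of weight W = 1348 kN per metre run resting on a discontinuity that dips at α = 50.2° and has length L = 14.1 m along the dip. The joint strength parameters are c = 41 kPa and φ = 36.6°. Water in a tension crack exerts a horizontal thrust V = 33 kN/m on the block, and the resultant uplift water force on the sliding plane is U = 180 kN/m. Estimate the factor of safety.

Resolving the block weight along and normal to the plane and applying the Mohr–Coulomb strength on the joint:
N' = W cosα − U − V sinα = 1348·cos50.2° − 180 − 33·sin50.2° = 657.5 kN/m
Driving force T = W sinα + V cosα = 1348·sin50.2° + 33·cos50.2° = 1056.8 kN/m
Resisting force R = c·L + N'·tanφ = 41·14.1 + 657.5·tan36.6° = 578.1 + 488.3 = 1066.4 kN/m
FS = R / T = 1066.4 / 1056.8 = 1.009

FS = 1.01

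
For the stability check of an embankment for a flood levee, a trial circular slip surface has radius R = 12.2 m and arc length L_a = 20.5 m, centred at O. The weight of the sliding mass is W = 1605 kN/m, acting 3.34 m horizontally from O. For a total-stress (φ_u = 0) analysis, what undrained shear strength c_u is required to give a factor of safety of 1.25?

FS = c_u·L_a·R / (W·d), so c_u = FS·W·d / (L_a·R).
c_u = 1.25·1605·3.34 / (20.50·12.2) = 6700.9 / 250.10 = 26.79 kPa

c_u = 26.8 kPa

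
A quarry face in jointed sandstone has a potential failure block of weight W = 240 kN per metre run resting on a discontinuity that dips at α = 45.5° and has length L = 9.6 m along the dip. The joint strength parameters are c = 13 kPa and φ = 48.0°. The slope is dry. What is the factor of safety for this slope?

FS = 1.82

Resolving the block weight along and normal to the plane and applying the Mohr–Coulomb strength on the joint:
N' = W cosα = 240·cos45.5° = 168.2 kN/m
Driving force T = W sinα = 240·sin45.5° = 171.2 kN/m
Resisting force R = c·L + N'·tanφ = 13·9.6 + 168.2·tan48.0° = 124.8 + 186.8 = 311.6 kN/m
FS = R / T = 311.6 / 171.2 = 1.820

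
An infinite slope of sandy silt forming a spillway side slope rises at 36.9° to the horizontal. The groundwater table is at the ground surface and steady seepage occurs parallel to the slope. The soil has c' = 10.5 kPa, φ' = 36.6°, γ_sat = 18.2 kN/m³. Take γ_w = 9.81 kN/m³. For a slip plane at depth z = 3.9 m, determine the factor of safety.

With seepage parallel to the slope and the water table at the surface, the effective normal stress on the slip plane uses the buoyant unit weight γ' = γ_sat − γ_w while the driving shear stress uses γ_sat:
FS = [c' + γ' z cos²β tanφ'] / [γ_sat z sinβ cosβ]
γ' = 18.2 − 9.81 = 8.39 kN/m³
Numerator = 10.5 + 8.39·3.9·cos²36.9°·tan36.6° = 10.5 + 8.39·3.9·0.6395·0.7427 = 26.040 kPa
Denominator = 18.2·3.9·sin36.9°·cos36.9° = 18.2·3.9·0.6004·0.7997 = 34.081 kPa
FS = 26.040 / 34.081 = 0.764

FS = 0.76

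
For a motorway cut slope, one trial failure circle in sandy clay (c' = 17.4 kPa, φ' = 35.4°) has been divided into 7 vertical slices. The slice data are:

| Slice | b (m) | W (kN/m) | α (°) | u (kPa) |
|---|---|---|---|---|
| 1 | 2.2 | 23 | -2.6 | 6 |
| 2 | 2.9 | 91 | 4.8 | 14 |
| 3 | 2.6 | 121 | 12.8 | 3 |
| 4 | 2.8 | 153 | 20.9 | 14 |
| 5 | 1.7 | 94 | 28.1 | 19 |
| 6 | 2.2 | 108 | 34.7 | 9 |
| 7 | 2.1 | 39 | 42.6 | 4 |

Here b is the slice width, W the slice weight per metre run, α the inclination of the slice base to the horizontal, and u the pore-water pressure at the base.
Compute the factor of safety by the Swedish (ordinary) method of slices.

Ordinary method of slices: FS = Σ[c'·Δl_i + (W_i cosα_i − u_i·Δl_i)·tanφ'] / Σ W_i sinα_i, with Δl_i = b_i / cosα_i.
Slice 1: Δl = 2.2/cos(-2.6°) = 2.202 m; N'_1 = 23·cos(-2.6°) − 6·2.202 = 9.8; c'Δl = 38.32; W sinα = -1.0
Slice 2: Δl = 2.9/cos4.8° = 2.910 m; N'_2 = 91·cos4.8° − 14·2.910 = 49.9; c'Δl = 50.64; W sinα = 7.6
Slice 3: Δl = 2.6/cos12.8° = 2.666 m; N'_3 = 121·cos12.8° − 3·2.666 = 110.0; c'Δl = 46.39; W sinα = 26.8
Slice 4: Δl = 2.8/cos20.9° = 2.997 m; N'_4 = 153·cos20.9° − 14·2.997 = 101.0; c'Δl = 52.15; W sinα = 54.6
Slice 5: Δl = 1.7/cos28.1° = 1.927 m; N'_5 = 94·cos28.1° − 19·1.927 = 46.3; c'Δl = 33.53; W sinα = 44.3
Slice 6: Δl = 2.2/cos34.7° = 2.676 m; N'_6 = 108·cos34.7° − 9·2.676 = 64.7; c'Δl = 46.56; W sinα = 61.5
Slice 7: Δl = 2.1/cos42.6° = 2.853 m; N'_7 = 39·cos42.6° − 4·2.853 = 17.3; c'Δl = 49.64; W sinα = 26.4
Σc'Δl = 317.2 kN/m; ΣN' = 399.0 kN/m; ΣW sinα = 220.1 kN/m
Resisting = 317.2 + 399.0·tan35.4° = 317.2 + 283.5 = 600.8 kN/m
FS = 600.8 / 220.1 = 2.729

FS = 2.73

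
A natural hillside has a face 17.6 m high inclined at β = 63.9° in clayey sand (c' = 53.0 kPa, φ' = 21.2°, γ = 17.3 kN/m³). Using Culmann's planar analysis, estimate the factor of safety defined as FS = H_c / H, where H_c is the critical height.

FS = 2.20

H_c = (4c'/γ) · sinβ cosφ' / [1 − cos(β − φ')]
    = (4·53.0/17.3) · sin63.9°·cos21.2° / [1 − cos42.7°]
    = 12.254 · 0.8373 / 0.2651 = 38.70 m
FS = H_c / H = 38.70 / 17.6 = 2.199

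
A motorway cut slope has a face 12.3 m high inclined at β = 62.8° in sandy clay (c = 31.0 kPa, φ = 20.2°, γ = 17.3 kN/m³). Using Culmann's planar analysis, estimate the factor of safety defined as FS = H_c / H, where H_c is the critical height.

FS = 1.84

H_c = (4c/γ) · sinβ cosφ / [1 − cos(β − φ)]
    = (4·31.0/17.3) · sin62.8°·cos20.2° / [1 − cos42.6°]
    = 7.168 · 0.8347 / 0.2639 = 22.67 m
FS = H_c / H = 22.67 / 12.3 = 1.843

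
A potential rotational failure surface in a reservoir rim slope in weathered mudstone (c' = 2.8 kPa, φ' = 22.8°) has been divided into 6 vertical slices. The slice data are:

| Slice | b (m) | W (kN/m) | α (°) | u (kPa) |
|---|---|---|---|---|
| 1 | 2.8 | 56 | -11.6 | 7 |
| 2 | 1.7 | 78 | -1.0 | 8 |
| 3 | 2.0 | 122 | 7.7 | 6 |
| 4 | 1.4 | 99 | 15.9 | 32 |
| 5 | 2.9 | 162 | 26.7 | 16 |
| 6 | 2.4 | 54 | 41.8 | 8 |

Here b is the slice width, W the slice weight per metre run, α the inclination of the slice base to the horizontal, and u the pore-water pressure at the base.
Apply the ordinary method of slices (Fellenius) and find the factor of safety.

FS = 1.39

Ordinary method of slices: FS = Σ[c'·Δl_i + (W_i cosα_i − u_i·Δl_i)·tanφ'] / Σ W_i sinα_i, with Δl_i = b_i / cosα_i.
Slice 1: Δl = 2.8/cos(-11.6°) = 2.858 m; N'_1 = 56·cos(-11.6°) − 7·2.858 = 34.8; c'Δl = 8.00; W sinα = -11.3
Slice 2: Δl = 1.7/cos(-1.0°) = 1.700 m; N'_2 = 78·cos(-1.0°) − 8·1.700 = 64.4; c'Δl = 4.76; W sinα = -1.4
Slice 3: Δl = 2.0/cos7.7° = 2.018 m; N'_3 = 122·cos7.7° − 6·2.018 = 108.8; c'Δl = 5.65; W sinα = 16.3
Slice 4: Δl = 1.4/cos15.9° = 1.456 m; N'_4 = 99·cos15.9° − 32·1.456 = 48.6; c'Δl = 4.08; W sinα = 27.1
Slice 5: Δl = 2.9/cos26.7° = 3.246 m; N'_5 = 162·cos26.7° − 16·3.246 = 92.8; c'Δl = 9.09; W sinα = 72.8
Slice 6: Δl = 2.4/cos41.8° = 3.219 m; N'_6 = 54·cos41.8° − 8·3.219 = 14.5; c'Δl = 9.01; W sinα = 36.0
Σc'Δl = 40.6 kN/m; ΣN' = 363.9 kN/m; ΣW sinα = 139.6 kN/m
Resisting = 40.6 + 363.9·tan22.8° = 40.6 + 153.0 = 193.6 kN/m
FS = 193.6 / 139.6 = 1.386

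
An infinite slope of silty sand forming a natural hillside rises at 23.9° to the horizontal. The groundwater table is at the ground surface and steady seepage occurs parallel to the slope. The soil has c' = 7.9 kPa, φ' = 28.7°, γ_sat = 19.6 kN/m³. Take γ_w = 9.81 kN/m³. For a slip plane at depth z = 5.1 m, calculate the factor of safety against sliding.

With seepage parallel to the slope and the water table at the surface, the effective normal stress on the slip plane uses the buoyant unit weight γ' = γ_sat − γ_w while the driving shear stress uses γ_sat:
FS = [c' + γ' z cos²β tanφ'] / [γ_sat z sinβ cosβ]
γ' = 19.6 − 9.81 = 9.79 kN/m³
Numerator = 7.9 + 9.79·5.1·cos²23.9°·tan28.7° = 7.9 + 9.79·5.1·0.8359·0.5475 = 30.749 kPa
Denominator = 19.6·5.1·sin23.9°·cos23.9° = 19.6·5.1·0.4051·0.9143 = 37.025 kPa
FS = 30.749 / 37.025 = 0.830

FS = 0.83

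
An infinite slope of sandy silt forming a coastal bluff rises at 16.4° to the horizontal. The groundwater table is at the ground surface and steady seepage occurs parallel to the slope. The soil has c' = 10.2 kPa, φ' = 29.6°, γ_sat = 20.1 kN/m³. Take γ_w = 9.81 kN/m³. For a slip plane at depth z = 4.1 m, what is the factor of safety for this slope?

With seepage parallel to the slope and the water table at the surface, the effective normal stress on the slip plane uses the buoyant unit weight γ' = γ_sat − γ_w while the driving shear stress uses γ_sat:
FS = [c' + γ' z cos²β tanφ'] / [γ_sat z sinβ cosβ]
γ' = 20.1 − 9.81 = 10.29 kN/m³
Numerator = 10.2 + 10.29·4.1·cos²16.4°·tan29.6° = 10.2 + 10.29·4.1·0.9203·0.5681 = 32.256 kPa
Denominator = 20.1·4.1·sin16.4°·cos16.4° = 20.1·4.1·0.2823·0.9593 = 22.321 kPa
FS = 32.256 / 22.321 = 1.445

FS = 1.45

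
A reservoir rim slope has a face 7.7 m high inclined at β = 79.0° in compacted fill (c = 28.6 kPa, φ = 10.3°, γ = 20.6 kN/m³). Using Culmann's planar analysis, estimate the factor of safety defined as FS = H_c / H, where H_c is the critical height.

FS = 1.09

H_c = (4c/γ) · sinβ cosφ / [1 − cos(β − φ)]
    = (4·28.6/20.6) · sin79.0°·cos10.3° / [1 − cos68.7°]
    = 5.553 · 0.9658 / 0.6367 = 8.42 m
FS = H_c / H = 8.42 / 7.7 = 1.094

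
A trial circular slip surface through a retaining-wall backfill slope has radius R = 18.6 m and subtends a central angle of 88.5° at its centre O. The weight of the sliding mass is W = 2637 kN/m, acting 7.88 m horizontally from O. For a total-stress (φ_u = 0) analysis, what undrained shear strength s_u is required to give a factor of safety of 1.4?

FS = s_u·L_a·R / (W·d), so s_u = FS·W·d / (L_a·R).
Arc length L_a = R·θ = 18.6·(88.5°·π/180) = 18.6·1.5446 = 28.73 m
s_u = 1.4·2637·7.88 / (28.73·18.6) = 29091.4 / 534.38 = 54.44 kPa

s_u = 54.4 kPa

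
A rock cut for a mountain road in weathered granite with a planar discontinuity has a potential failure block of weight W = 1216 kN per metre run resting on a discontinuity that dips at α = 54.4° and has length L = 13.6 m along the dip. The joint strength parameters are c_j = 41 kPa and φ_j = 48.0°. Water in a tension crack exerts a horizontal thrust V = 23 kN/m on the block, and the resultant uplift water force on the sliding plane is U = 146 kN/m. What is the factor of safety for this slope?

FS = 1.16

Resolving the block weight along and normal to the plane and applying the Mohr–Coulomb strength on the joint:
N' = W cosα − U − V sinα = 1216·cos54.4° − 146 − 23·sin54.4° = 543.2 kN/m
Driving force T = W sinα + V cosα = 1216·sin54.4° + 23·cos54.4° = 1002.1 kN/m
Resisting force R = c_j·L + N'·tanφ_j = 41·13.6 + 543.2·tan48.0° = 557.6 + 603.2 = 1160.8 kN/m
FS = R / T = 1160.8 / 1002.1 = 1.158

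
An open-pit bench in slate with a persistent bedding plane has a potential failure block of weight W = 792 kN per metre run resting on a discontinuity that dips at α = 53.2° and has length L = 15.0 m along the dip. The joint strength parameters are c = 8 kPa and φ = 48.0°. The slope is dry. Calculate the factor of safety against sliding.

Resolving the block weight along and normal to the plane and applying the Mohr–Coulomb strength on the joint:
N' = W cosα = 792·cos53.2° = 474.4 kN/m
Driving force T = W sinα = 792·sin53.2° = 634.2 kN/m
Resisting force R = c·L + N'·tanφ = 8·15.0 + 474.4·tan48.0° = 120.0 + 526.9 = 646.9 kN/m
FS = R / T = 646.9 / 634.2 = 1.020

FS = 1.02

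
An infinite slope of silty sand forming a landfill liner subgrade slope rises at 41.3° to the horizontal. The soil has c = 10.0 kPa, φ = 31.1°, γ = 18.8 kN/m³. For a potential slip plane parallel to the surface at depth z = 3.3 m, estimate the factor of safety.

For an infinite slope with a slip plane parallel to the surface (no pore pressure): FS = [c + γz cos²β tanφ] / [γz sinβ cosβ].
γz = 18.8·3.3 = 62.04 kN/m²
Numerator = 10.0 + 62.04·cos²41.3°·tan31.1° = 10.0 + 62.04·0.5644·0.6032 = 31.123 kPa
Denominator = 62.04·sin41.3°·cos41.3° = 62.04·0.6600·0.7513 = 30.762 kPa
FS = 31.123 / 30.762 = 1.012

FS = 1.01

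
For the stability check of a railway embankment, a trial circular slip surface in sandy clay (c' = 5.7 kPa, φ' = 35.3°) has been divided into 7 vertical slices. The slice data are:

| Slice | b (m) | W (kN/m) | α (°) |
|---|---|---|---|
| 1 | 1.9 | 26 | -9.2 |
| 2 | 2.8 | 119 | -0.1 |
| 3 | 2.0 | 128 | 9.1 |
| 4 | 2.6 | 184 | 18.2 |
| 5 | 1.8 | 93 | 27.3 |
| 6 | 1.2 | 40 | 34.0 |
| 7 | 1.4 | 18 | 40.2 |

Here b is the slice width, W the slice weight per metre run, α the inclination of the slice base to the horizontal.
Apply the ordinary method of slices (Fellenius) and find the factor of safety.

Ordinary method of slices: FS = Σ[c'·Δl_i + (W_i cosα_i)·tanφ'] / Σ W_i sinα_i, with Δl_i = b_i / cosα_i.
Slice 1: Δl = 1.9/cos(-9.2°) = 1.925 m; N'_1 = 26·cos(-9.2°) = 25.7; c'Δl = 10.97; W sinα = -4.2
Slice 2: Δl = 2.8/cos(-0.1°) = 2.800 m; N'_2 = 119·cos(-0.1°) = 119.0; c'Δl = 15.96; W sinα = -0.2
Slice 3: Δl = 2.0/cos9.1° = 2.025 m; N'_3 = 128·cos9.1° = 126.4; c'Δl = 11.55; W sinα = 20.2
Slice 4: Δl = 2.6/cos18.2° = 2.737 m; N'_4 = 184·cos18.2° = 174.8; c'Δl = 15.60; W sinα = 57.5
Slice 5: Δl = 1.8/cos27.3° = 2.026 m; N'_5 = 93·cos27.3° = 82.6; c'Δl = 11.55; W sinα = 42.7
Slice 6: Δl = 1.2/cos34.0° = 1.447 m; N'_6 = 40·cos34.0° = 33.2; c'Δl = 8.25; W sinα = 22.4
Slice 7: Δl = 1.4/cos40.2° = 1.833 m; N'_7 = 18·cos40.2° = 13.7; c'Δl = 10.45; W sinα = 11.6
Σc'Δl = 84.3 kN/m; ΣN' = 575.4 kN/m; ΣW sinα = 150.0 kN/m
Resisting = 84.3 + 575.4·tan35.3° = 84.3 + 407.4 = 491.7 kN/m
FS = 491.7 / 150.0 = 3.278

FS = 3.28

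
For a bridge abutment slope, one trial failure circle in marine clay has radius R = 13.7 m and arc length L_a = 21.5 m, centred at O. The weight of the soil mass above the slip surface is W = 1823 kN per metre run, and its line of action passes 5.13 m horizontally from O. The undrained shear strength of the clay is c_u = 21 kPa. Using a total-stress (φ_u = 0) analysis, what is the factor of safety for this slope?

Taking moments about the centre O, the resisting moment is provided by the undrained shear strength acting along the arc:
M_R = c_u·L_a·R = 21·21.50·13.7 = 6185.5 kN·m/m
M_D = W·d = 1823·5.13 = 9352.0 kN·m/m
FS = M_R / M_D = 6185.5 / 9352.0 = 0.661

FS = 0.66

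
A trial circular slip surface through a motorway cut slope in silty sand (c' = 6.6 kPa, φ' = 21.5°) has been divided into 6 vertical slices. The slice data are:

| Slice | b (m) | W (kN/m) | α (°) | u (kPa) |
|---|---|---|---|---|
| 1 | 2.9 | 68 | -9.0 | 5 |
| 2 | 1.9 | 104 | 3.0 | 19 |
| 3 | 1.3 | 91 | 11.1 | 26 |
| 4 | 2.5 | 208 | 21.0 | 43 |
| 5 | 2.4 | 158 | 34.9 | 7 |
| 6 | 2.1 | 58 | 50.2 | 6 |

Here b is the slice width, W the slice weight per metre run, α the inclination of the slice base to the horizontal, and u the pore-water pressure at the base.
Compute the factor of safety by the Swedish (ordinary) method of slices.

FS = 1.12

Ordinary method of slices: FS = Σ[c'·Δl_i + (W_i cosα_i − u_i·Δl_i)·tanφ'] / Σ W_i sinα_i, with Δl_i = b_i / cosα_i.
Slice 1: Δl = 2.9/cos(-9.0°) = 2.936 m; N'_1 = 68·cos(-9.0°) − 5·2.936 = 52.5; c'Δl = 19.38; W sinα = -10.6
Slice 2: Δl = 1.9/cos3.0° = 1.903 m; N'_2 = 104·cos3.0° − 19·1.903 = 67.7; c'Δl = 12.56; W sinα = 5.4
Slice 3: Δl = 1.3/cos11.1° = 1.325 m; N'_3 = 91·cos11.1° − 26·1.325 = 54.9; c'Δl = 8.74; W sinα = 17.5
Slice 4: Δl = 2.5/cos21.0° = 2.678 m; N'_4 = 208·cos21.0° − 43·2.678 = 79.0; c'Δl = 17.67; W sinα = 74.5
Slice 5: Δl = 2.4/cos34.9° = 2.926 m; N'_5 = 158·cos34.9° − 7·2.926 = 109.1; c'Δl = 19.31; W sinα = 90.4
Slice 6: Δl = 2.1/cos50.2° = 3.281 m; N'_6 = 58·cos50.2° − 6·3.281 = 17.4; c'Δl = 21.65; W sinα = 44.6
Σc'Δl = 99.3 kN/m; ΣN' = 380.6 kN/m; ΣW sinα = 221.8 kN/m
Resisting = 99.3 + 380.6·tan21.5° = 99.3 + 149.9 = 249.3 kN/m
FS = 249.3 / 221.8 = 1.124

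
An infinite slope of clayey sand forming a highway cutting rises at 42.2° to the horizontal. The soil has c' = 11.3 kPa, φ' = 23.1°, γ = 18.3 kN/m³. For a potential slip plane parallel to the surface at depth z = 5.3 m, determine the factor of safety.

FS = 0.70

For an infinite slope with a slip plane parallel to the surface (no pore pressure): FS = [c' + γz cos²β tanφ'] / [γz sinβ cosβ].
γz = 18.3·5.3 = 96.99 kN/m²
Numerator = 11.3 + 96.99·cos²42.2°·tan23.1° = 11.3 + 96.99·0.5488·0.4265 = 34.003 kPa
Denominator = 96.99·sin42.2°·cos42.2° = 96.99·0.6717·0.7408 = 48.264 kPa
FS = 34.003 / 48.264 = 0.705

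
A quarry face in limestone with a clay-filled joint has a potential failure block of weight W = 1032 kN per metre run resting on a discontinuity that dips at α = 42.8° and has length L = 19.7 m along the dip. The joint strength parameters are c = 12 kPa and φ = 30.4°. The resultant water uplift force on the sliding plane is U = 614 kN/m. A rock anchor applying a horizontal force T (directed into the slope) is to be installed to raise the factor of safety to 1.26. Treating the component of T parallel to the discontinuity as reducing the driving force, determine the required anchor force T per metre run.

T = 426 kN/m

Resolving forces along and normal to the sliding plane, with the horizontal anchor force T adding T·sinα to the effective normal force and T·cosα acting up the plane against the driving force:
FS = [cL + (W cosα − U + T sinα) tanφ] / [W sinα − T cosα]
Without the anchor: N' = 143.2 kN/m, driving T_d = 701.2 kN/m, resisting R = 12·19.7 + 143.2·tan30.4° = 320.4 kN/m, FS = 0.46.
Setting FS = 1.26 and solving for T:
1.26·(701.2 − T cos42.8°) = 320.4 + T sin42.8°·tan30.4°
T·(sin42.8°·tan30.4° + 1.26·cos42.8°) = 1.26·701.2 − 320.4
T·(0.6794·0.5867 + 1.26·0.7337) = 883.5 − 320.4 = 563.1
T·1.3231 = 563.1
T = 425.6 kN/m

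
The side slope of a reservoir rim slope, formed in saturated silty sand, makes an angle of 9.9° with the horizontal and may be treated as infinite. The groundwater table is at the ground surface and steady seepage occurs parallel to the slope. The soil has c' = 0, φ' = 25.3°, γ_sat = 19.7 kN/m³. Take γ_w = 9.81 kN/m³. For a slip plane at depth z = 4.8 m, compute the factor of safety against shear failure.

With seepage parallel to the slope and the water table at the surface, the effective normal stress on the slip plane uses the buoyant unit weight γ' = γ_sat − γ_w while the driving shear stress uses γ_sat:
FS = [c' + γ' z cos²β tanφ'] / [γ_sat z sinβ cosβ]
(For c' = 0 this reduces to FS = (γ'/γ_sat)·tanφ'/tanβ.)
γ' = 19.7 − 9.81 = 9.89 kN/m³
Numerator = 0.0 + 9.89·4.8·cos²9.9°·tan25.3° = 0.0 + 9.89·4.8·0.9704·0.4727 = 21.777 kPa
Denominator = 19.7·4.8·sin9.9°·cos9.9° = 19.7·4.8·0.1719·0.9851 = 16.016 kPa
FS = 21.777 / 16.016 = 1.360

FS = 1.36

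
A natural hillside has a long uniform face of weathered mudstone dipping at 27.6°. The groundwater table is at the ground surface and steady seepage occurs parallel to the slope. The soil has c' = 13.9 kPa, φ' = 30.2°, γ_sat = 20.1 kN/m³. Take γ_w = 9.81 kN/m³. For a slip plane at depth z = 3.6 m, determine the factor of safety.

With seepage parallel to the slope and the water table at the surface, the effective normal stress on the slip plane uses the buoyant unit weight γ' = γ_sat − γ_w while the driving shear stress uses γ_sat:
FS = [c' + γ' z cos²β tanφ'] / [γ_sat z sinβ cosβ]
γ' = 20.1 − 9.81 = 10.29 kN/m³
Numerator = 13.9 + 10.29·3.6·cos²27.6°·tan30.2° = 13.9 + 10.29·3.6·0.7854·0.5820 = 30.832 kPa
Denominator = 20.1·3.6·sin27.6°·cos27.6° = 20.1·3.6·0.4633·0.8862 = 29.709 kPa
FS = 30.832 / 29.709 = 1.038

FS = 1.04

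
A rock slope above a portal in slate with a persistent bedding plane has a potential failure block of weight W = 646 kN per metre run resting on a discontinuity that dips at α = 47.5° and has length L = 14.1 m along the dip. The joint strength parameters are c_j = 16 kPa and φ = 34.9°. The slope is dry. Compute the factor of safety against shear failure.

FS = 1.11

Resolving the block weight along and normal to the plane and applying the Mohr–Coulomb strength on the joint:
N' = W cosα = 646·cos47.5° = 436.4 kN/m
Driving force T = W sinα = 646·sin47.5° = 476.3 kN/m
Resisting force R = c_j·L + N'·tanφ = 16·14.1 + 436.4·tan34.9° = 225.6 + 304.5 = 530.1 kN/m
FS = R / T = 530.1 / 476.3 = 1.113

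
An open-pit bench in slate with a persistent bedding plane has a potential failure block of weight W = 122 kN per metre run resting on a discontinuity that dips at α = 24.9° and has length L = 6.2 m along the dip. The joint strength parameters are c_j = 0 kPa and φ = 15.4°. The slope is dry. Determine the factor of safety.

FS = 0.59

Resolving the block weight along and normal to the plane and applying the Mohr–Coulomb strength on the joint:
N' = W cosα = 122·cos24.9° = 110.7 kN/m
Driving force T = W sinα = 122·sin24.9° = 51.4 kN/m
Resisting force R = c_j·L + N'·tanφ = 0·6.2 + 110.7·tan15.4° = 0.0 + 30.5 = 30.5 kN/m
FS = R / T = 30.5 / 51.4 = 0.593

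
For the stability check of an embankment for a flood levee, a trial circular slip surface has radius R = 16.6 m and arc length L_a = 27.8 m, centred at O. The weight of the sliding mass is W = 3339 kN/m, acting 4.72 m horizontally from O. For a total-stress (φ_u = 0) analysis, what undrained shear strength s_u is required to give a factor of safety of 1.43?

s_u = 48.8 kPa

FS = s_u·L_a·R / (W·d), so s_u = FS·W·d / (L_a·R).
s_u = 1.43·3339·4.72 / (27.80·16.6) = 22536.9 / 461.48 = 48.84 kPa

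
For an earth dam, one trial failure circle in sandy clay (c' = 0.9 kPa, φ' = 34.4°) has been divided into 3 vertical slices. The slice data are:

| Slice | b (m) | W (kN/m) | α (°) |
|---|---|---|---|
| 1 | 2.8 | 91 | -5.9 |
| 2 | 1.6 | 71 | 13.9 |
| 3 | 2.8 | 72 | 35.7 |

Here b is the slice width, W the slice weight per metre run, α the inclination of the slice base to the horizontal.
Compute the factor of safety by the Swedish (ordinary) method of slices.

FS = 3.14

Ordinary method of slices: FS = Σ[c'·Δl_i + (W_i cosα_i)·tanφ'] / Σ W_i sinα_i, with Δl_i = b_i / cosα_i.
Slice 1: Δl = 2.8/cos(-5.9°) = 2.815 m; N'_1 = 91·cos(-5.9°) = 90.5; c'Δl = 2.53; W sinα = -9.4
Slice 2: Δl = 1.6/cos13.9° = 1.648 m; N'_2 = 71·cos13.9° = 68.9; c'Δl = 1.48; W sinα = 17.1
Slice 3: Δl = 2.8/cos35.7° = 3.448 m; N'_3 = 72·cos35.7° = 58.5; c'Δl = 3.10; W sinα = 42.0
Σc'Δl = 7.1 kN/m; ΣN' = 217.9 kN/m; ΣW sinα = 49.7 kN/m
Resisting = 7.1 + 217.9·tan34.4° = 7.1 + 149.2 = 156.3 kN/m
FS = 156.3 / 49.7 = 3.144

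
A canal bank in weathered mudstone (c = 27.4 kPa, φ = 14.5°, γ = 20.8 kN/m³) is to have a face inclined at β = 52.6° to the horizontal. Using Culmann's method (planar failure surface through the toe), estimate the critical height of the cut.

H_c = 19.02 m

Culmann's analysis gives the critical failure plane at α_cr = (β + φ)/2 = (52.6 + 14.5)/2 = 33.5°, and the critical height
H_c = (4c/γ) · sinβ cosφ / [1 − cos(β − φ)]
    = (4·27.4/20.8) · sin52.6°·cos14.5° / [1 − cos(38.1°)]
    = 5.269 · 0.7944·0.9681 / [1 − 0.7869]
    = 5.269 · 0.7691 / 0.2131
    = 19.02 m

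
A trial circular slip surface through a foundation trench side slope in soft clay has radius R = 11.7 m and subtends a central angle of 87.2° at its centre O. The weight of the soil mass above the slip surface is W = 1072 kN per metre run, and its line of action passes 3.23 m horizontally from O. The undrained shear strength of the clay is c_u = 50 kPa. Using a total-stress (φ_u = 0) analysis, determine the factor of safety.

FS = 3.01

Taking moments about the centre O, the resisting moment is provided by the undrained shear strength acting along the arc:
Arc length L_a = R·θ = 11.7·(87.2°·π/180) = 11.7·1.5219 = 17.81 m
M_R = c_u·L_a·R = 50·17.81·11.7 = 10416.8 kN·m/m
M_D = W·d = 1072·3.23 = 3462.6 kN·m/m
FS = M_R / M_D = 10416.8 / 3462.6 = 3.008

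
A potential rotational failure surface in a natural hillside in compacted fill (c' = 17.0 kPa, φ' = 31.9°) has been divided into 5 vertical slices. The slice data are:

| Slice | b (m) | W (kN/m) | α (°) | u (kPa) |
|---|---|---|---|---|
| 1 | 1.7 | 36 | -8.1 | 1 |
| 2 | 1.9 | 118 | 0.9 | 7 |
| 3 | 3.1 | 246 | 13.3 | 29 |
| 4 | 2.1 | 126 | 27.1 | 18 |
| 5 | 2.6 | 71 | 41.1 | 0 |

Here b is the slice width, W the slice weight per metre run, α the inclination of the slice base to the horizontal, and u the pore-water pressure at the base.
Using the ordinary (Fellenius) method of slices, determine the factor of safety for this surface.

FS = 2.98

Ordinary method of slices: FS = Σ[c'·Δl_i + (W_i cosα_i − u_i·Δl_i)·tanφ'] / Σ W_i sinα_i, with Δl_i = b_i / cosα_i.
Slice 1: Δl = 1.7/cos(-8.1°) = 1.717 m; N'_1 = 36·cos(-8.1°) − 1·1.717 = 33.9; c'Δl = 29.19; W sinα = -5.1
Slice 2: Δl = 1.9/cos0.9° = 1.900 m; N'_2 = 118·cos0.9° − 7·1.900 = 104.7; c'Δl = 32.30; W sinα = 1.9
Slice 3: Δl = 3.1/cos13.3° = 3.185 m; N'_3 = 246·cos13.3° − 29·3.185 = 147.0; c'Δl = 54.15; W sinα = 56.6
Slice 4: Δl = 2.1/cos27.1° = 2.359 m; N'_4 = 126·cos27.1° − 18·2.359 = 69.7; c'Δl = 40.10; W sinα = 57.4
Slice 5: Δl = 2.6/cos41.1° = 3.450 m; N'_5 = 71·cos41.1° − 0·3.450 = 53.5; c'Δl = 58.65; W sinα = 46.7
Σc'Δl = 214.4 kN/m; ΣN' = 408.8 kN/m; ΣW sinα = 157.4 kN/m
Resisting = 214.4 + 408.8·tan31.9° = 214.4 + 254.5 = 468.9 kN/m
FS = 468.9 / 157.4 = 2.978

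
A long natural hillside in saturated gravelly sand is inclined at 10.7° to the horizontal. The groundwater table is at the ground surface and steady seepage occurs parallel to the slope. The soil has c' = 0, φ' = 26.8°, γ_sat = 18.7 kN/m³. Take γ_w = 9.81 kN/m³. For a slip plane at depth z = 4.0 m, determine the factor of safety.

FS = 1.27

With seepage parallel to the slope and the water table at the surface, the effective normal stress on the slip plane uses the buoyant unit weight γ' = γ_sat − γ_w while the driving shear stress uses γ_sat:
FS = [c' + γ' z cos²β tanφ'] / [γ_sat z sinβ cosβ]
(For c' = 0 this reduces to FS = (γ'/γ_sat)·tanφ'/tanβ.)
γ' = 18.7 − 9.81 = 8.89 kN/m³
Numerator = 0.0 + 8.89·4.0·cos²10.7°·tan26.8° = 0.0 + 8.89·4.0·0.9655·0.5051 = 17.343 kPa
Denominator = 18.7·4.0·sin10.7°·cos10.7° = 18.7·4.0·0.1857·0.9826 = 13.646 kPa
FS = 17.343 / 13.646 = 1.271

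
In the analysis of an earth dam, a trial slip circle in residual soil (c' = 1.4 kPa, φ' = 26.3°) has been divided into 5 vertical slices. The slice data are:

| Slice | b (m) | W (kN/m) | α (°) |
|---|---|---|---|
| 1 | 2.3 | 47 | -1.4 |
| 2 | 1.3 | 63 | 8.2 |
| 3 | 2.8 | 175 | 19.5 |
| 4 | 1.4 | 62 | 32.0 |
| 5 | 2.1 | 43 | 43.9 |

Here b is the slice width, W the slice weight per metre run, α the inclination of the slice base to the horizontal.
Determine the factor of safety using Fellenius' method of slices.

FS = 1.49

Ordinary method of slices: FS = Σ[c'·Δl_i + (W_i cosα_i)·tanφ'] / Σ W_i sinα_i, with Δl_i = b_i / cosα_i.
Slice 1: Δl = 2.3/cos(-1.4°) = 2.301 m; N'_1 = 47·cos(-1.4°) = 47.0; c'Δl = 3.22; W sinα = -1.1
Slice 2: Δl = 1.3/cos8.2° = 1.313 m; N'_2 = 63·cos8.2° = 62.4; c'Δl = 1.84; W sinα = 9.0
Slice 3: Δl = 2.8/cos19.5° = 2.970 m; N'_3 = 175·cos19.5° = 165.0; c'Δl = 4.16; W sinα = 58.4
Slice 4: Δl = 1.4/cos32.0° = 1.651 m; N'_4 = 62·cos32.0° = 52.6; c'Δl = 2.31; W sinα = 32.9
Slice 5: Δl = 2.1/cos43.9° = 2.914 m; N'_5 = 43·cos43.9° = 31.0; c'Δl = 4.08; W sinα = 29.8
Σc'Δl = 15.6 kN/m; ΣN' = 357.9 kN/m; ΣW sinα = 128.9 kN/m
Resisting = 15.6 + 357.9·tan26.3° = 15.6 + 176.9 = 192.5 kN/m
FS = 192.5 / 128.9 = 1.493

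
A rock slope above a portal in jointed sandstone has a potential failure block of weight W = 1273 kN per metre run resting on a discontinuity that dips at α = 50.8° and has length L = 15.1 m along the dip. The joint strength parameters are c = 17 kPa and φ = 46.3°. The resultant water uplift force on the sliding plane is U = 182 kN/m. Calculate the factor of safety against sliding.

FS = 0.92

Resolving the block weight along and normal to the plane and applying the Mohr–Coulomb strength on the joint:
N' = W cosα − U = 1273·cos50.8° − 182 = 622.6 kN/m
Driving force T = W sinα = 1273·sin50.8° = 986.5 kN/m
Resisting force R = c·L + N'·tanφ = 17·15.1 + 622.6·tan46.3° = 256.7 + 651.5 = 908.2 kN/m
FS = R / T = 908.2 / 986.5 = 0.921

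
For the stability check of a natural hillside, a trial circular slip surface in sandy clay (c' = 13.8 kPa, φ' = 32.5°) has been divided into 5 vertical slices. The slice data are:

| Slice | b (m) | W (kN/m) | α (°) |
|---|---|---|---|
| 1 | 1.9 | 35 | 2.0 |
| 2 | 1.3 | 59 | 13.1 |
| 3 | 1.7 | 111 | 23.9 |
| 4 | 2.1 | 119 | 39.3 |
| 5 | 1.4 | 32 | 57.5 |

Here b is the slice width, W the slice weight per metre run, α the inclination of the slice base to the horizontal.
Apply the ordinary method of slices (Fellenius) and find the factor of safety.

FS = 2.08

Ordinary method of slices: FS = Σ[c'·Δl_i + (W_i cosα_i)·tanφ'] / Σ W_i sinα_i, with Δl_i = b_i / cosα_i.
Slice 1: Δl = 1.9/cos2.0° = 1.901 m; N'_1 = 35·cos2.0° = 35.0; c'Δl = 26.24; W sinα = 1.2
Slice 2: Δl = 1.3/cos13.1° = 1.335 m; N'_2 = 59·cos13.1° = 57.5; c'Δl = 18.42; W sinα = 13.4
Slice 3: Δl = 1.7/cos23.9° = 1.859 m; N'_3 = 111·cos23.9° = 101.5; c'Δl = 25.66; W sinα = 45.0
Slice 4: Δl = 2.1/cos39.3° = 2.714 m; N'_4 = 119·cos39.3° = 92.1; c'Δl = 37.45; W sinα = 75.4
Slice 5: Δl = 1.4/cos57.5° = 2.606 m; N'_5 = 32·cos57.5° = 17.2; c'Δl = 35.96; W sinα = 27.0
Σc'Δl = 143.7 kN/m; ΣN' = 303.2 kN/m; ΣW sinα = 161.9 kN/m
Resisting = 143.7 + 303.2·tan32.5° = 143.7 + 193.2 = 336.9 kN/m
FS = 336.9 / 161.9 = 2.081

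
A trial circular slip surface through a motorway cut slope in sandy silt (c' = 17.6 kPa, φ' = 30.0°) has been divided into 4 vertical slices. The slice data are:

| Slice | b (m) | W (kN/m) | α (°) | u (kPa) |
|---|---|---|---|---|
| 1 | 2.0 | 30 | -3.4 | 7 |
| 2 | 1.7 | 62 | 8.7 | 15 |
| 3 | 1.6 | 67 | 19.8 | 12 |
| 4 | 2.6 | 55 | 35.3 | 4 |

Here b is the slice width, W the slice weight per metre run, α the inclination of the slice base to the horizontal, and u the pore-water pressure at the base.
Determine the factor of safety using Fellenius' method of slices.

FS = 3.61

Ordinary method of slices: FS = Σ[c'·Δl_i + (W_i cosα_i − u_i·Δl_i)·tanφ'] / Σ W_i sinα_i, with Δl_i = b_i / cosα_i.
Slice 1: Δl = 2.0/cos(-3.4°) = 2.004 m; N'_1 = 30·cos(-3.4°) − 7·2.004 = 15.9; c'Δl = 35.26; W sinα = -1.8
Slice 2: Δl = 1.7/cos8.7° = 1.720 m; N'_2 = 62·cos8.7° − 15·1.720 = 35.5; c'Δl = 30.27; W sinα = 9.4
Slice 3: Δl = 1.6/cos19.8° = 1.701 m; N'_3 = 67·cos19.8° − 12·1.701 = 42.6; c'Δl = 29.93; W sinα = 22.7
Slice 4: Δl = 2.6/cos35.3° = 3.186 m; N'_4 = 55·cos35.3° − 4·3.186 = 32.1; c'Δl = 56.07; W sinα = 31.8
Σc'Δl = 151.5 kN/m; ΣN' = 126.2 kN/m; ΣW sinα = 62.1 kN/m
Resisting = 151.5 + 126.2·tan30.0° = 151.5 + 72.9 = 224.4 kN/m
FS = 224.4 / 62.1 = 3.615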